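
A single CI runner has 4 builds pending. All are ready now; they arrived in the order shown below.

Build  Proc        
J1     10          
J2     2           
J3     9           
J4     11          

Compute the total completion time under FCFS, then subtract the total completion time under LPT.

-19

FIFO (arrival order): J1 J2 J3 J4.
J1: 0→10
J2: 10→12
J3: 12→21
J4: 21→32
Sum = 10+12+21+32 = 75.
LPT (decreasing processing time): J4 J1 J3 J2.
J4: 0→11
J1: 11→21
J3: 21→30
J2: 30→32
Sum = 11+21+30+32 = 94.
Difference = 75 − 94 = -19.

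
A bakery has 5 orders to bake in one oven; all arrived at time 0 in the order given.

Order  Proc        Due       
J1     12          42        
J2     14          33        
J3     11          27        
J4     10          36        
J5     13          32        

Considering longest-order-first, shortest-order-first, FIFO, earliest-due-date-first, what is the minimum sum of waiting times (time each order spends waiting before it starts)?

110

LPT (decreasing processing time): J2 J5 J1 J3 J4.
J2: waits 0, runs 0→14
J5: waits 14, runs 14→27
J1: waits 27, runs 27→39
J3: waits 39, runs 39→50
J4: waits 50, runs 50→60
Sum = 0+14+27+39+50 = 130.
SPT (increasing processing time): J4 J3 J1 J5 J2.
J4: waits 0, runs 0→10
J3: waits 10, runs 10→21
J1: waits 21, runs 21→33
J5: waits 33, runs 33→46
J2: waits 46, runs 46→60
Sum = 0+10+21+33+46 = 110.
FIFO (arrival order): J1 J2 J3 J4 J5.
J1: waits 0, runs 0→12
J2: waits 12, runs 12→26
J3: waits 26, runs 26→37
J4: waits 37, runs 37→47
J5: waits 47, runs 47→60
Sum = 0+12+26+37+47 = 122.
EDD (increasing due date): J3 J5 J2 J4 J1.
J3: waits 0, runs 0→11
J5: waits 11, runs 11→24
J2: waits 24, runs 24→38
J4: waits 38, runs 38→48
J1: waits 48, runs 48→60
Sum = 0+11+24+38+48 = 121.
LPT 130, SPT 110, FIFO 122, EDD 121 → minimum 110.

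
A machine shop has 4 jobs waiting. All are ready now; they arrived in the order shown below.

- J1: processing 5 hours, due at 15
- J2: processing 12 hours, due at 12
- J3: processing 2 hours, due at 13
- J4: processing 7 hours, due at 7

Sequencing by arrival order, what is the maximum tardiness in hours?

19

FIFO (arrival order): J1 J2 J3 J4.
J1: 0→5, due 15, tardiness 0
J2: 5→17, due 12, tardiness 5
J3: 17→19, due 13, tardiness 6
J4: 19→26, due 7, tardiness 19
Maximum = 19.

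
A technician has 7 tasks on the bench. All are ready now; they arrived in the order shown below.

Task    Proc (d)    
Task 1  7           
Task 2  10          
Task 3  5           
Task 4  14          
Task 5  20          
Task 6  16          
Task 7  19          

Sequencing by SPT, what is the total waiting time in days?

SPT (increasing processing time): Task 3 Task 1 Task 2 Task 4 Task 6 Task 7 Task 5.
Task 3: waits 0, runs 0→5
Task 1: waits 5, runs 5→12
Task 2: waits 12, runs 12→22
Task 4: waits 22, runs 22→36
Task 6: waits 36, runs 36→52
Task 7: waits 52, runs 52→71
Task 5: waits 71, runs 71→91
Sum = 0+5+12+22+36+52+71 = 198.

198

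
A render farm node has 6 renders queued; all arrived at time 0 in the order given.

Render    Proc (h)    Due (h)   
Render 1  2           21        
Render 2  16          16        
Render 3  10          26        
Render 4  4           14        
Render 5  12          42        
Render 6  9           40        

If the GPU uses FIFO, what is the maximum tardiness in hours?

18

FIFO (arrival order): Render 1 Render 2 Render 3 Render 4 Render 5 Render 6.
Render 1: 0→2, due 21, tardiness 0
Render 2: 2→18, due 16, tardiness 2
Render 3: 18→28, due 26, tardiness 2
Render 4: 28→32, due 14, tardiness 18
Render 5: 32→44, due 42, tardiness 2
Render 6: 44→53, due 40, tardiness 13
Maximum = 18.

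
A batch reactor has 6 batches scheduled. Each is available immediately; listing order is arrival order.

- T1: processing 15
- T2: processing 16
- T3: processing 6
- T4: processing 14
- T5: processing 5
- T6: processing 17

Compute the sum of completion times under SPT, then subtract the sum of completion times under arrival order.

-53

SPT (increasing processing time): T5 T3 T4 T1 T2 T6.
T5: 0→5
T3: 5→11
T4: 11→25
T1: 25→40
T2: 40→56
T6: 56→73
Sum = 5+11+25+40+56+73 = 210.
FIFO (arrival order): T1 T2 T3 T4 T5 T6.
T1: 0→15
T2: 15→31
T3: 31→37
T4: 37→51
T5: 51→56
T6: 56→73
Sum = 15+31+37+51+56+73 = 263.
Difference = 210 − 263 = -53.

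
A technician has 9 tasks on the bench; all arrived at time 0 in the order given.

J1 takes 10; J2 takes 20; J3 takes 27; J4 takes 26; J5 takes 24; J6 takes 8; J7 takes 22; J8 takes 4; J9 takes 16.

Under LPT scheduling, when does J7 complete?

LPT (decreasing processing time): J3 J4 J5 J7 J2 J9 J1 J6 J8.
J3: 0→27
J4: 27→53
J5: 53→77
J7: 77→99

99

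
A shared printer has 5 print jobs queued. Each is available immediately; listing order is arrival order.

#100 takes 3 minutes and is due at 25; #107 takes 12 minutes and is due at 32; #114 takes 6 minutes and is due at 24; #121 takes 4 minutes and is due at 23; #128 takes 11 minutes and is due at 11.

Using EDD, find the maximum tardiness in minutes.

4

EDD (increasing due date): #128 #121 #114 #100 #107.
#128: 0→11, due 11, tardiness 0
#121: 11→15, due 23, tardiness 0
#114: 15→21, due 24, tardiness 0
#100: 21→24, due 25, tardiness 0
#107: 24→36, due 32, tardiness 4
Maximum = 4.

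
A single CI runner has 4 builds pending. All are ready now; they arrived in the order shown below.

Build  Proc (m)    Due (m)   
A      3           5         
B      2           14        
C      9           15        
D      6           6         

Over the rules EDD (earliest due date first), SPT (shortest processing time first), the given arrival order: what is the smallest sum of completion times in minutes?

EDD (increasing due date): A D B C.
A: 0→3
D: 3→9
B: 9→11
C: 11→20
Sum = 3+9+11+20 = 43.
SPT (increasing processing time): B A D C.
B: 0→2
A: 2→5
D: 5→11
C: 11→20
Sum = 2+5+11+20 = 38.
FIFO (arrival order): A B C D.
A: 0→3
B: 3→5
C: 5→14
D: 14→20
Sum = 3+5+14+20 = 42.
EDD 43, SPT 38, FIFO 42 → minimum 38.

38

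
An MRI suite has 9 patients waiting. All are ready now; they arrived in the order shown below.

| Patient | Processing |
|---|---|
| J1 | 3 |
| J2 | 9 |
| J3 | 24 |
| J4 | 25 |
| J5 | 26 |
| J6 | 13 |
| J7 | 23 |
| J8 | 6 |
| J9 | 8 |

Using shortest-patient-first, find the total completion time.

490

SPT (increasing processing time): J1 J8 J9 J2 J6 J7 J3 J4 J5.
J1: 0→3
J8: 3→9
J9: 9→17
J2: 17→26
J6: 26→39
J7: 39→62
J3: 62→86
J4: 86→111
J5: 111→137
Sum = 3+9+17+26+39+62+86+111+137 = 490.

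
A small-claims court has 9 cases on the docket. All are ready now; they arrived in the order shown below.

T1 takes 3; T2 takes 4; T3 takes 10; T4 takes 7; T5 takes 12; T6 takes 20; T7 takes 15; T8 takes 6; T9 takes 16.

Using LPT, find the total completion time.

LPT (decreasing processing time): T6 T9 T7 T5 T3 T4 T8 T2 T1.
T6: 0→20
T9: 20→36
T7: 36→51
T5: 51→63
T3: 63→73
T4: 73→80
T8: 80→86
T2: 86→90
T1: 90→93
Sum = 20+36+51+63+73+80+86+90+93 = 592.

592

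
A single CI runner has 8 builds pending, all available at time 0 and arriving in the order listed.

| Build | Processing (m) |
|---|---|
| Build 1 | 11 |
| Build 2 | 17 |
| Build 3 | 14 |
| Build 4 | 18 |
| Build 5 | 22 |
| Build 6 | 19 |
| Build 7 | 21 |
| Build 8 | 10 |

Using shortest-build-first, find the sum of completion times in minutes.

519

SPT (increasing processing time): Build 8 Build 1 Build 3 Build 2 Build 4 Build 6 Build 7 Build 5.
Build 8: 0→10
Build 1: 10→21
Build 3: 21→35
Build 2: 35→52
Build 4: 52→70
Build 6: 70→89
Build 7: 89→110
Build 5: 110→132
Sum = 10+21+35+52+70+89+110+132 = 519.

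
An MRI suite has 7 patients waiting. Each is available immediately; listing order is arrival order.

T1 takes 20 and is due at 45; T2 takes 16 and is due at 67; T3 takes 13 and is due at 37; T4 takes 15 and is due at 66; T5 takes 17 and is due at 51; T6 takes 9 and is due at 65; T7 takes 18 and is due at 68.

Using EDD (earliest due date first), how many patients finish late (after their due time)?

EDD (increasing due date): T3 T1 T5 T6 T4 T2 T7.
T3: 0→13, due 37, tardiness 0
T1: 13→33, due 45, tardiness 0
T5: 33→50, due 51, tardiness 0
T6: 50→59, due 65, tardiness 0
T4: 59→74, due 66, tardiness 8
T2: 74→90, due 67, tardiness 23
T7: 90→108, due 68, tardiness 40
Late patients: 3.

3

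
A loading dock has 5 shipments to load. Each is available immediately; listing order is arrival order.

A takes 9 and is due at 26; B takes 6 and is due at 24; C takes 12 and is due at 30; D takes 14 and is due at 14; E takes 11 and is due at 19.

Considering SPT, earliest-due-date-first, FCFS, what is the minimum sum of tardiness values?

SPT (increasing processing time): B A E C D.
B: 0→6, due 24, tardiness 0
A: 6→15, due 26, tardiness 0
E: 15→26, due 19, tardiness 7
C: 26→38, due 30, tardiness 8
D: 38→52, due 14, tardiness 38
Sum = 0+0+7+8+38 = 53.
EDD (increasing due date): D E B A C.
D: 0→14, due 14, tardiness 0
E: 14→25, due 19, tardiness 6
B: 25→31, due 24, tardiness 7
A: 31→40, due 26, tardiness 14
C: 40→52, due 30, tardiness 22
Sum = 0+6+7+14+22 = 49.
FIFO (arrival order): A B C D E.
A: 0→9, due 26, tardiness 0
B: 9→15, due 24, tardiness 0
C: 15→27, due 30, tardiness 0
D: 27→41, due 14, tardiness 27
E: 41→52, due 19, tardiness 33
Sum = 0+0+0+27+33 = 60.
SPT 53, EDD 49, FIFO 60 → minimum 49.

49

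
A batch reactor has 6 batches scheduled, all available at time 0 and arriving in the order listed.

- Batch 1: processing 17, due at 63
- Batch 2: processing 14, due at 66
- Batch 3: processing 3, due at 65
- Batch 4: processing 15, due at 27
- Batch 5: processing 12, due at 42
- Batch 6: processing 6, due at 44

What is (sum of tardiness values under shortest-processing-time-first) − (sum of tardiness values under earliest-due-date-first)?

SPT (increasing processing time): Batch 3 Batch 6 Batch 5 Batch 2 Batch 4 Batch 1.
Batch 3: 0→3, due 65, tardiness 0
Batch 6: 3→9, due 44, tardiness 0
Batch 5: 9→21, due 42, tardiness 0
Batch 2: 21→35, due 66, tardiness 0
Batch 4: 35→50, due 27, tardiness 23
Batch 1: 50→67, due 63, tardiness 4
Sum = 0+0+0+0+23+4 = 27.
EDD (increasing due date): Batch 4 Batch 5 Batch 6 Batch 1 Batch 3 Batch 2.
Batch 4: 0→15, due 27, tardiness 0
Batch 5: 15→27, due 42, tardiness 0
Batch 6: 27→33, due 44, tardiness 0
Batch 1: 33→50, due 63, tardiness 0
Batch 3: 50→53, due 65, tardiness 0
Batch 2: 53→67, due 66, tardiness 1
Sum = 0+0+0+0+0+1 = 1.
Difference = 27 − 1 = 26.

26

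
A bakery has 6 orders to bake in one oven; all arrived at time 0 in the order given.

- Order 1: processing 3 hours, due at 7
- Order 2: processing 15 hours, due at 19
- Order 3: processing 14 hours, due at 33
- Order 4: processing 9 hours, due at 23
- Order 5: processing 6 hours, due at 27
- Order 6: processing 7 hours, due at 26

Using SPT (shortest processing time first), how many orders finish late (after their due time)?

3

SPT (increasing processing time): Order 1 Order 5 Order 6 Order 4 Order 3 Order 2.
Order 1: 0→3, due 7, tardiness 0
Order 5: 3→9, due 27, tardiness 0
Order 6: 9→16, due 26, tardiness 0
Order 4: 16→25, due 23, tardiness 2
Order 3: 25→39, due 33, tardiness 6
Order 2: 39→54, due 19, tardiness 35
Late orders: 3.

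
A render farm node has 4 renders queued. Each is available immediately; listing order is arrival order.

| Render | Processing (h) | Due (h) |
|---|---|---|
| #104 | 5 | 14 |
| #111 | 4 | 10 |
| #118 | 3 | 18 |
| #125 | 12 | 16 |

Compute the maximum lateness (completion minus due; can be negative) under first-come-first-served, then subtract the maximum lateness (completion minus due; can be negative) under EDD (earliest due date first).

FIFO (arrival order): #104 #111 #118 #125.
#104: 0→5, due 14, lateness -9
#111: 5→9, due 10, lateness -1
#118: 9→12, due 18, lateness -6
#125: 12→24, due 16, lateness 8
Maximum = 8.
EDD (increasing due date): #111 #104 #125 #118.
#111: 0→4, due 10, lateness -6
#104: 4→9, due 14, lateness -5
#125: 9→21, due 16, lateness 5
#118: 21→24, due 18, lateness 6
Maximum = 6.
Difference = 8 − 6 = 2.

2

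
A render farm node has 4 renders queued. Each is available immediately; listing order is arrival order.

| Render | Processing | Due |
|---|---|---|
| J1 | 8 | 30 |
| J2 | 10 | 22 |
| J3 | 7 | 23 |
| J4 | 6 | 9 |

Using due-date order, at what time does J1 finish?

31

EDD (increasing due date): J4 J2 J3 J1.
J4: 0→6
J2: 6→16
J3: 16→23
J1: 23→31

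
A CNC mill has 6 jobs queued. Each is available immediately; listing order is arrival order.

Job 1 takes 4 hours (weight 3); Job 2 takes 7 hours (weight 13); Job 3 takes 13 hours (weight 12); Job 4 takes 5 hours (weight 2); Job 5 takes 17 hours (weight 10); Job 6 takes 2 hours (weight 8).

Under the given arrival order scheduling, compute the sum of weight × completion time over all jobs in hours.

1345

FIFO (arrival order): Job 1 Job 2 Job 3 Job 4 Job 5 Job 6.
Job 1: finishes 4, weight 3, w·C = 12
Job 2: finishes 11, weight 13, w·C = 143
Job 3: finishes 24, weight 12, w·C = 288
Job 4: finishes 29, weight 2, w·C = 58
Job 5: finishes 46, weight 10, w·C = 460
Job 6: finishes 48, weight 8, w·C = 384
Sum = 12+143+288+58+460+384 = 1345.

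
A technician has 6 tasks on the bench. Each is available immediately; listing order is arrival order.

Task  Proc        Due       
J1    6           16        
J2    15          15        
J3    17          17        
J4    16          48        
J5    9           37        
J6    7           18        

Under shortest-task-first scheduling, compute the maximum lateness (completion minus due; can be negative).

SPT (increasing processing time): J1 J6 J5 J2 J4 J3.
J1: 0→6, due 16, lateness -10
J6: 6→13, due 18, lateness -5
J5: 13→22, due 37, lateness -15
J2: 22→37, due 15, lateness 22
J4: 37→53, due 48, lateness 5
J3: 53→70, due 17, lateness 53
Maximum = 53.

53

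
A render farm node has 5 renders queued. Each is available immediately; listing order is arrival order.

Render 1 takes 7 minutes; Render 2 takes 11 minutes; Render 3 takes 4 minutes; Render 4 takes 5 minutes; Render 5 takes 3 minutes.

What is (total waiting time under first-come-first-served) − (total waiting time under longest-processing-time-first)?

FIFO (arrival order): Render 1 Render 2 Render 3 Render 4 Render 5.
Render 1: waits 0, runs 0→7
Render 2: waits 7, runs 7→18
Render 3: waits 18, runs 18→22
Render 4: waits 22, runs 22→27
Render 5: waits 27, runs 27→30
Sum = 0+7+18+22+27 = 74.
LPT (decreasing processing time): Render 2 Render 1 Render 4 Render 3 Render 5.
Render 2: waits 0, runs 0→11
Render 1: waits 11, runs 11→18
Render 4: waits 18, runs 18→23
Render 3: waits 23, runs 23→27
Render 5: waits 27, runs 27→30
Sum = 0+11+18+23+27 = 79.
Difference = 74 − 79 = -5.

-5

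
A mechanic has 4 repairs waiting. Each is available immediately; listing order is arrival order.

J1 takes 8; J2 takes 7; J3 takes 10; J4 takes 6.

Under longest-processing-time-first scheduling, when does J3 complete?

10

LPT (decreasing processing time): J3 J1 J2 J4.
J3: 0→10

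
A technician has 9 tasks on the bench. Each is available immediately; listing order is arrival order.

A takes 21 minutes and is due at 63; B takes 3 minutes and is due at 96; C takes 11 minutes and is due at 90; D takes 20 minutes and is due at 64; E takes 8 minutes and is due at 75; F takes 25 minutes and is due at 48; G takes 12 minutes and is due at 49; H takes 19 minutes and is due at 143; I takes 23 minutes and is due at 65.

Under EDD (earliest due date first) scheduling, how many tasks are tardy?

EDD (increasing due date): F G A D I E C B H.
F: 0→25, due 48, tardiness 0
G: 25→37, due 49, tardiness 0
A: 37→58, due 63, tardiness 0
D: 58→78, due 64, tardiness 14
I: 78→101, due 65, tardiness 36
E: 101→109, due 75, tardiness 34
C: 109→120, due 90, tardiness 30
B: 120→123, due 96, tardiness 27
H: 123→142, due 143, tardiness 0
Late tasks: 5.

5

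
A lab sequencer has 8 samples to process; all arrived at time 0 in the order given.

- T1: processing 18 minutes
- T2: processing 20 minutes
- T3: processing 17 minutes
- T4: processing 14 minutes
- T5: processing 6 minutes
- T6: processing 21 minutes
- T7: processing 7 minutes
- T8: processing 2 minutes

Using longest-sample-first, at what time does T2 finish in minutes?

41

LPT (decreasing processing time): T6 T2 T1 T3 T4 T7 T5 T8.
T6: 0→21
T2: 21→41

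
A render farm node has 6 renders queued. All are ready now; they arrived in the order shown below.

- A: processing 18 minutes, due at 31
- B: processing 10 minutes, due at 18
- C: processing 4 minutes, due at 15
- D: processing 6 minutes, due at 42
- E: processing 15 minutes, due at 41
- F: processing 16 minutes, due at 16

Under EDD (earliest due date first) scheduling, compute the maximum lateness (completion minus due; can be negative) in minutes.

EDD (increasing due date): C F B A E D.
C: 0→4, due 15, lateness -11
F: 4→20, due 16, lateness 4
B: 20→30, due 18, lateness 12
A: 30→48, due 31, lateness 17
E: 48→63, due 41, lateness 22
D: 63→69, due 42, lateness 27
Maximum = 27.

27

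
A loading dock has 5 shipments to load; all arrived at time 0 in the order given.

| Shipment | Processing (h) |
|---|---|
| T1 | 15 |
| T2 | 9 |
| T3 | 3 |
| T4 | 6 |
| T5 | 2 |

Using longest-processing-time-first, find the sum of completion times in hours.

137

LPT (decreasing processing time): T1 T2 T4 T3 T5.
T1: 0→15
T2: 15→24
T4: 24→30
T3: 30→33
T5: 33→35
Sum = 15+24+30+33+35 = 137.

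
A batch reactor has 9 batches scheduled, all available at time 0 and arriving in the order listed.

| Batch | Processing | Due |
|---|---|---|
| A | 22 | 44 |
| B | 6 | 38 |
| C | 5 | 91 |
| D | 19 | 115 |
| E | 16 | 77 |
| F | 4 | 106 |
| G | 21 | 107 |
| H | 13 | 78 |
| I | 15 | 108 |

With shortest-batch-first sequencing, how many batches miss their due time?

SPT (increasing processing time): F C B H I E D G A.
F: 0→4, due 106, tardiness 0
C: 4→9, due 91, tardiness 0
B: 9→15, due 38, tardiness 0
H: 15→28, due 78, tardiness 0
I: 28→43, due 108, tardiness 0
E: 43→59, due 77, tardiness 0
D: 59→78, due 115, tardiness 0
G: 78→99, due 107, tardiness 0
A: 99→121, due 44, tardiness 77
Late batches: 1.

1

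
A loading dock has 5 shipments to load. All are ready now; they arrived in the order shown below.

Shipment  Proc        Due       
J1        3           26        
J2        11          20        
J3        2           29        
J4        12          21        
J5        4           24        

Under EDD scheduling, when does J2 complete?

EDD (increasing due date): J2 J4 J5 J1 J3.
J2: 0→11

11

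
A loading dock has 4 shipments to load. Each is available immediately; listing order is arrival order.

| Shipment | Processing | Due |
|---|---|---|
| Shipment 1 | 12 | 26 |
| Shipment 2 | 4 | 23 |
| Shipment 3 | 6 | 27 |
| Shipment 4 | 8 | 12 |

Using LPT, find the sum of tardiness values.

15

LPT (decreasing processing time): Shipment 1 Shipment 4 Shipment 3 Shipment 2.
Shipment 1: 0→12, due 26, tardiness 0
Shipment 4: 12→20, due 12, tardiness 8
Shipment 3: 20→26, due 27, tardiness 0
Shipment 2: 26→30, due 23, tardiness 7
Sum = 0+8+0+7 = 15.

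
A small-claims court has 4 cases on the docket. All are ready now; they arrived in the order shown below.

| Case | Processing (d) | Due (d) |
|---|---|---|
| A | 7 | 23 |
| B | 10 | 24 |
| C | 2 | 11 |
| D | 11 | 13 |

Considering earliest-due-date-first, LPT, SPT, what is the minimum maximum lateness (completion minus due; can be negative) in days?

EDD (increasing due date): C D A B.
C: 0→2, due 11, lateness -9
D: 2→13, due 13, lateness 0
A: 13→20, due 23, lateness -3
B: 20→30, due 24, lateness 6
Maximum = 6.
LPT (decreasing processing time): D B A C.
D: 0→11, due 13, lateness -2
B: 11→21, due 24, lateness -3
A: 21→28, due 23, lateness 5
C: 28→30, due 11, lateness 19
Maximum = 19.
SPT (increasing processing time): C A B D.
C: 0→2, due 11, lateness -9
A: 2→9, due 23, lateness -14
B: 9→19, due 24, lateness -5
D: 19→30, due 13, lateness 17
Maximum = 17.
EDD 6, LPT 19, SPT 17 → minimum 6.

6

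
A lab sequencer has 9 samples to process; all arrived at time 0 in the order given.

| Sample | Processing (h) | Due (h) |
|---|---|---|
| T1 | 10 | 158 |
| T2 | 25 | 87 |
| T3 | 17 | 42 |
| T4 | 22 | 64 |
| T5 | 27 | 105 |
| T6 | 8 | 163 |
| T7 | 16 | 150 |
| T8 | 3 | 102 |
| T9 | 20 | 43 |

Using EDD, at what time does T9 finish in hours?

EDD (increasing due date): T3 T9 T4 T2 T8 T5 T7 T1 T6.
T3: 0→17
T9: 17→37

37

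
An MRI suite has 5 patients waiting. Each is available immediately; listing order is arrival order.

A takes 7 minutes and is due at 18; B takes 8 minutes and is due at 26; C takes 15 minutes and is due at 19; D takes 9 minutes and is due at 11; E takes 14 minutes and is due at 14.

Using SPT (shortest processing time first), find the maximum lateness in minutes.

34

SPT (increasing processing time): A B D E C.
A: 0→7, due 18, lateness -11
B: 7→15, due 26, lateness -11
D: 15→24, due 11, lateness 13
E: 24→38, due 14, lateness 24
C: 38→53, due 19, lateness 34
Maximum = 34.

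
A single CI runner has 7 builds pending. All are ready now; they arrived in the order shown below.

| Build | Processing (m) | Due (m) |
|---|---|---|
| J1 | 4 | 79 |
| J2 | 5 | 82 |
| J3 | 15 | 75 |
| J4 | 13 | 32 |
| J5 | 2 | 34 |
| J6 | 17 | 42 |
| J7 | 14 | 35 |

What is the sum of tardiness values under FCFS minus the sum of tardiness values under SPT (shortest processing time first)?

FIFO (arrival order): J1 J2 J3 J4 J5 J6 J7.
J1: 0→4, due 79, tardiness 0
J2: 4→9, due 82, tardiness 0
J3: 9→24, due 75, tardiness 0
J4: 24→37, due 32, tardiness 5
J5: 37→39, due 34, tardiness 5
J6: 39→56, due 42, tardiness 14
J7: 56→70, due 35, tardiness 35
Sum = 0+0+0+5+5+14+35 = 59.
SPT (increasing processing time): J5 J1 J2 J4 J7 J3 J6.
J5: 0→2, due 34, tardiness 0
J1: 2→6, due 79, tardiness 0
J2: 6→11, due 82, tardiness 0
J4: 11→24, due 32, tardiness 0
J7: 24→38, due 35, tardiness 3
J3: 38→53, due 75, tardiness 0
J6: 53→70, due 42, tardiness 28
Sum = 0+0+0+0+3+0+28 = 31.
Difference = 59 − 31 = 28.

28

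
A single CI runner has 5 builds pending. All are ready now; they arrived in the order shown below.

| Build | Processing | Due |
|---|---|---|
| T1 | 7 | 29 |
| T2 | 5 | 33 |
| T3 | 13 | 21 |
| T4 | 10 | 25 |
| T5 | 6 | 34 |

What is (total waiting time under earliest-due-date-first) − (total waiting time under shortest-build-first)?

39

EDD (increasing due date): T3 T4 T1 T2 T5.
T3: waits 0, runs 0→13
T4: waits 13, runs 13→23
T1: waits 23, runs 23→30
T2: waits 30, runs 30→35
T5: waits 35, runs 35→41
Sum = 0+13+23+30+35 = 101.
SPT (increasing processing time): T2 T5 T1 T4 T3.
T2: waits 0, runs 0→5
T5: waits 5, runs 5→11
T1: waits 11, runs 11→18
T4: waits 18, runs 18→28
T3: waits 28, runs 28→41
Sum = 0+5+11+18+28 = 62.
Difference = 101 − 62 = 39.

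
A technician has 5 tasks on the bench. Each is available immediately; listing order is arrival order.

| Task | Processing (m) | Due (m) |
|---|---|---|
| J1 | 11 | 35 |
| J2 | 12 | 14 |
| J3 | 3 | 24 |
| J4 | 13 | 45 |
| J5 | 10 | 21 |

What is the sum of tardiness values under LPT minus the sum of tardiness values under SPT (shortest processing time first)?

36

LPT (decreasing processing time): J4 J2 J1 J5 J3.
J4: 0→13, due 45, tardiness 0
J2: 13→25, due 14, tardiness 11
J1: 25→36, due 35, tardiness 1
J5: 36→46, due 21, tardiness 25
J3: 46→49, due 24, tardiness 25
Sum = 0+11+1+25+25 = 62.
SPT (increasing processing time): J3 J5 J1 J2 J4.
J3: 0→3, due 24, tardiness 0
J5: 3→13, due 21, tardiness 0
J1: 13→24, due 35, tardiness 0
J2: 24→36, due 14, tardiness 22
J4: 36→49, due 45, tardiness 4
Sum = 0+0+0+22+4 = 26.
Difference = 62 − 26 = 36.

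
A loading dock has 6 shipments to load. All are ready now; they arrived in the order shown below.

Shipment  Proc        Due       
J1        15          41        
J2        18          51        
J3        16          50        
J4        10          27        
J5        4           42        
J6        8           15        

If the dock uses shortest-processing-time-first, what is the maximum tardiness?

SPT (increasing processing time): J5 J6 J4 J1 J3 J2.
J5: 0→4, due 42, tardiness 0
J6: 4→12, due 15, tardiness 0
J4: 12→22, due 27, tardiness 0
J1: 22→37, due 41, tardiness 0
J3: 37→53, due 50, tardiness 3
J2: 53→71, due 51, tardiness 20
Maximum = 20.

20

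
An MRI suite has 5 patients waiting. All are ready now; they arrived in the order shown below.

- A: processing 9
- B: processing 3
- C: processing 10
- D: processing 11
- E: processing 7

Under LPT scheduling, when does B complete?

40

LPT (decreasing processing time): D C A E B.
D: 0→11
C: 11→21
A: 21→30
E: 30→37
B: 37→40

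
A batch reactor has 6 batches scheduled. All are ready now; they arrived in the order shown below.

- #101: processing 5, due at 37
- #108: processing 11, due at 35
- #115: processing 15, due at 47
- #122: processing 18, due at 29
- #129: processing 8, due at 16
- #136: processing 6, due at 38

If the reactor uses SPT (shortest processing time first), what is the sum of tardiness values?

37

SPT (increasing processing time): #101 #136 #129 #108 #115 #122.
#101: 0→5, due 37, tardiness 0
#136: 5→11, due 38, tardiness 0
#129: 11→19, due 16, tardiness 3
#108: 19→30, due 35, tardiness 0
#115: 30→45, due 47, tardiness 0
#122: 45→63, due 29, tardiness 34
Sum = 0+0+3+0+0+34 = 37.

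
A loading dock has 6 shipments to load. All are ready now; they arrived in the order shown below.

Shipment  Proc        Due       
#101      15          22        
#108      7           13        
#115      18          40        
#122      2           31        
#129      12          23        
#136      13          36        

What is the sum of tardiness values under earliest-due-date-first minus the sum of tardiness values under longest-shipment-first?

EDD (increasing due date): #108 #101 #129 #122 #136 #115.
#108: 0→7, due 13, tardiness 0
#101: 7→22, due 22, tardiness 0
#129: 22→34, due 23, tardiness 11
#122: 34→36, due 31, tardiness 5
#136: 36→49, due 36, tardiness 13
#115: 49→67, due 40, tardiness 27
Sum = 0+0+11+5+13+27 = 56.
LPT (decreasing processing time): #115 #101 #136 #129 #108 #122.
#115: 0→18, due 40, tardiness 0
#101: 18→33, due 22, tardiness 11
#136: 33→46, due 36, tardiness 10
#129: 46→58, due 23, tardiness 35
#108: 58→65, due 13, tardiness 52
#122: 65→67, due 31, tardiness 36
Sum = 0+11+10+35+52+36 = 144.
Difference = 56 − 144 = -88.

-88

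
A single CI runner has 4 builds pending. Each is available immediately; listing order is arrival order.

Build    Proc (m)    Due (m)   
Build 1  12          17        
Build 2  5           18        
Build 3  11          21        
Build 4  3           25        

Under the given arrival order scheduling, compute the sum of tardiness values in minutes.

FIFO (arrival order): Build 1 Build 2 Build 3 Build 4.
Build 1: 0→12, due 17, tardiness 0
Build 2: 12→17, due 18, tardiness 0
Build 3: 17→28, due 21, tardiness 7
Build 4: 28→31, due 25, tardiness 6
Sum = 0+0+7+6 = 13.

13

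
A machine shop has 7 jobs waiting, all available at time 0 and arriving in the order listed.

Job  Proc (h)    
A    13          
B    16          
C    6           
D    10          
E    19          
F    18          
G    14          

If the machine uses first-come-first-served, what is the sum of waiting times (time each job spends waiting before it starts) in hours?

FIFO (arrival order): A B C D E F G.
A: waits 0, runs 0→13
B: waits 13, runs 13→29
C: waits 29, runs 29→35
D: waits 35, runs 35→45
E: waits 45, runs 45→64
F: waits 64, runs 64→82
G: waits 82, runs 82→96
Sum = 0+13+29+35+45+64+82 = 268.

268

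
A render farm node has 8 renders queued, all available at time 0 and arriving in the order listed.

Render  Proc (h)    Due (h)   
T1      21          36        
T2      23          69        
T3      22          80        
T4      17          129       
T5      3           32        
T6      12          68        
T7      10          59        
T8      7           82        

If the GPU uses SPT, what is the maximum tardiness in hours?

SPT (increasing processing time): T5 T8 T7 T6 T4 T1 T3 T2.
T5: 0→3, due 32, tardiness 0
T8: 3→10, due 82, tardiness 0
T7: 10→20, due 59, tardiness 0
T6: 20→32, due 68, tardiness 0
T4: 32→49, due 129, tardiness 0
T1: 49→70, due 36, tardiness 34
T3: 70→92, due 80, tardiness 12
T2: 92→115, due 69, tardiness 46
Maximum = 46.

46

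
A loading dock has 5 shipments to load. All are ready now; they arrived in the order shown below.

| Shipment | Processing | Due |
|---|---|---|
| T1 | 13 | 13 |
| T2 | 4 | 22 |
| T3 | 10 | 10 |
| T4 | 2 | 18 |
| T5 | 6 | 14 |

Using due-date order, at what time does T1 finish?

EDD (increasing due date): T3 T1 T5 T4 T2.
T3: 0→10
T1: 10→23

23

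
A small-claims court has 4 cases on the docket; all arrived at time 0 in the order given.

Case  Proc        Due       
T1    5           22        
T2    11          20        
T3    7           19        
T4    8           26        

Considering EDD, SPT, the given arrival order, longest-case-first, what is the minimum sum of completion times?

EDD (increasing due date): T3 T2 T1 T4.
T3: 0→7
T2: 7→18
T1: 18→23
T4: 23→31
Sum = 7+18+23+31 = 79.
SPT (increasing processing time): T1 T3 T4 T2.
T1: 0→5
T3: 5→12
T4: 12→20
T2: 20→31
Sum = 5+12+20+31 = 68.
FIFO (arrival order): T1 T2 T3 T4.
T1: 0→5
T2: 5→16
T3: 16→23
T4: 23→31
Sum = 5+16+23+31 = 75.
LPT (decreasing processing time): T2 T4 T3 T1.
T2: 0→11
T4: 11→19
T3: 19→26
T1: 26→31
Sum = 11+19+26+31 = 87.
EDD 79, SPT 68, FIFO 75, LPT 87 → minimum 68.

68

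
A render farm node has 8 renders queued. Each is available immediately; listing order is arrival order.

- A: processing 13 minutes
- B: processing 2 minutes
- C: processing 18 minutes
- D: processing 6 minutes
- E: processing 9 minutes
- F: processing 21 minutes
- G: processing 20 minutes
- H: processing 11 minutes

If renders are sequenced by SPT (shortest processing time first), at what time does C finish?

59

SPT (increasing processing time): B D E H A C G F.
B: 0→2
D: 2→8
E: 8→17
H: 17→28
A: 28→41
C: 41→59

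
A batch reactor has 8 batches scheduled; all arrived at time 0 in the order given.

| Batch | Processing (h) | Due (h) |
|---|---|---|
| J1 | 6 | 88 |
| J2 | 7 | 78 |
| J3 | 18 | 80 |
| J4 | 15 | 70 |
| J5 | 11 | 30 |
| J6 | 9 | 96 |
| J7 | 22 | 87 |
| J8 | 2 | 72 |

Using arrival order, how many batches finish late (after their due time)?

3

FIFO (arrival order): J1 J2 J3 J4 J5 J6 J7 J8.
J1: 0→6, due 88, tardiness 0
J2: 6→13, due 78, tardiness 0
J3: 13→31, due 80, tardiness 0
J4: 31→46, due 70, tardiness 0
J5: 46→57, due 30, tardiness 27
J6: 57→66, due 96, tardiness 0
J7: 66→88, due 87, tardiness 1
J8: 88→90, due 72, tardiness 18
Late batches: 3.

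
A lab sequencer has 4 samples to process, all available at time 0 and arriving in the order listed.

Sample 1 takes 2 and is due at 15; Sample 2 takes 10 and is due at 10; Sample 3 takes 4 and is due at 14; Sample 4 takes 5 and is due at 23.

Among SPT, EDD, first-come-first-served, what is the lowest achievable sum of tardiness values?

1

SPT (increasing processing time): Sample 1 Sample 3 Sample 4 Sample 2.
Sample 1: 0→2, due 15, tardiness 0
Sample 3: 2→6, due 14, tardiness 0
Sample 4: 6→11, due 23, tardiness 0
Sample 2: 11→21, due 10, tardiness 11
Sum = 0+0+0+11 = 11.
EDD (increasing due date): Sample 2 Sample 3 Sample 1 Sample 4.
Sample 2: 0→10, due 10, tardiness 0
Sample 3: 10→14, due 14, tardiness 0
Sample 1: 14→16, due 15, tardiness 1
Sample 4: 16→21, due 23, tardiness 0
Sum = 0+0+1+0 = 1.
FIFO (arrival order): Sample 1 Sample 2 Sample 3 Sample 4.
Sample 1: 0→2, due 15, tardiness 0
Sample 2: 2→12, due 10, tardiness 2
Sample 3: 12→16, due 14, tardiness 2
Sample 4: 16→21, due 23, tardiness 0
Sum = 0+2+2+0 = 4.
SPT 11, EDD 1, FIFO 4 → minimum 1.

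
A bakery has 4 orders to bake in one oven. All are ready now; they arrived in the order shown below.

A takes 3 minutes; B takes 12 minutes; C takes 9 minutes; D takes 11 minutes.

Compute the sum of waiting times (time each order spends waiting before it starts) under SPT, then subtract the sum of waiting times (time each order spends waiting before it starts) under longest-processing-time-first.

-29

SPT (increasing processing time): A C D B.
A: waits 0, runs 0→3
C: waits 3, runs 3→12
D: waits 12, runs 12→23
B: waits 23, runs 23→35
Sum = 0+3+12+23 = 38.
LPT (decreasing processing time): B D C A.
B: waits 0, runs 0→12
D: waits 12, runs 12→23
C: waits 23, runs 23→32
A: waits 32, runs 32→35
Sum = 0+12+23+32 = 67.
Difference = 38 − 67 = -29.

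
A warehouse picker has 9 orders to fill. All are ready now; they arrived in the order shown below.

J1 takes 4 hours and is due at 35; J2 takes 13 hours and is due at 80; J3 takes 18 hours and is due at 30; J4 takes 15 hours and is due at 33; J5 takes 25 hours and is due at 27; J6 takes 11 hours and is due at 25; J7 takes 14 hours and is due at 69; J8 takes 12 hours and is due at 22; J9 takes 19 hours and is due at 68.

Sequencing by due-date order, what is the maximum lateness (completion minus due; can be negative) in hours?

51

EDD (increasing due date): J8 J6 J5 J3 J4 J1 J9 J7 J2.
J8: 0→12, due 22, lateness -10
J6: 12→23, due 25, lateness -2
J5: 23→48, due 27, lateness 21
J3: 48→66, due 30, lateness 36
J4: 66→81, due 33, lateness 48
J1: 81→85, due 35, lateness 50
J9: 85→104, due 68, lateness 36
J7: 104→118, due 69, lateness 49
J2: 118→131, due 80, lateness 51
Maximum = 51.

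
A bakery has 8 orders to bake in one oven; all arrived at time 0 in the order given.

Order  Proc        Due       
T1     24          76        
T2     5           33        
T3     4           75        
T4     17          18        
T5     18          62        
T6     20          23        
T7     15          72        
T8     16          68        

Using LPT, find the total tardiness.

273

LPT (decreasing processing time): T1 T6 T5 T4 T8 T7 T2 T3.
T1: 0→24, due 76, tardiness 0
T6: 24→44, due 23, tardiness 21
T5: 44→62, due 62, tardiness 0
T4: 62→79, due 18, tardiness 61
T8: 79→95, due 68, tardiness 27
T7: 95→110, due 72, tardiness 38
T2: 110→115, due 33, tardiness 82
T3: 115→119, due 75, tardiness 44
Sum = 0+21+0+61+27+38+82+44 = 273.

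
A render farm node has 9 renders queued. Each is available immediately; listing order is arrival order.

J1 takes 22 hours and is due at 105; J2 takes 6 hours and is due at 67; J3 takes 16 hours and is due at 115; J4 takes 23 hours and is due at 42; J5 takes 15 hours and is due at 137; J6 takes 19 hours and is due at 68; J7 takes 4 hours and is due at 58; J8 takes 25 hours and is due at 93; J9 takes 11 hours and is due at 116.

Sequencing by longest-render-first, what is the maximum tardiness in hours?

83

LPT (decreasing processing time): J8 J4 J1 J6 J3 J5 J9 J2 J7.
J8: 0→25, due 93, tardiness 0
J4: 25→48, due 42, tardiness 6
J1: 48→70, due 105, tardiness 0
J6: 70→89, due 68, tardiness 21
J3: 89→105, due 115, tardiness 0
J5: 105→120, due 137, tardiness 0
J9: 120→131, due 116, tardiness 15
J2: 131→137, due 67, tardiness 70
J7: 137→141, due 58, tardiness 83
Maximum = 83.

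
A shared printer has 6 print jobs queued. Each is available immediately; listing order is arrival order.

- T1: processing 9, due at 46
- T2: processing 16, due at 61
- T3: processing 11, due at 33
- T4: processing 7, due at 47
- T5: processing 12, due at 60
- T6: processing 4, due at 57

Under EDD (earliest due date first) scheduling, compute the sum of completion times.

191

EDD (increasing due date): T3 T1 T4 T6 T5 T2.
T3: 0→11
T1: 11→20
T4: 20→27
T6: 27→31
T5: 31→43
T2: 43→59
Sum = 11+20+27+31+43+59 = 191.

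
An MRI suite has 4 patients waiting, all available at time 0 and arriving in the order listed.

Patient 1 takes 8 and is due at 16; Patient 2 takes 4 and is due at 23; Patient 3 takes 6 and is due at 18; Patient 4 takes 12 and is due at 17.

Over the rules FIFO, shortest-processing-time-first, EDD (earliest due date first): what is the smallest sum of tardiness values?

13

FIFO (arrival order): Patient 1 Patient 2 Patient 3 Patient 4.
Patient 1: 0→8, due 16, tardiness 0
Patient 2: 8→12, due 23, tardiness 0
Patient 3: 12→18, due 18, tardiness 0
Patient 4: 18→30, due 17, tardiness 13
Sum = 0+0+0+13 = 13.
SPT (increasing processing time): Patient 2 Patient 3 Patient 1 Patient 4.
Patient 2: 0→4, due 23, tardiness 0
Patient 3: 4→10, due 18, tardiness 0
Patient 1: 10→18, due 16, tardiness 2
Patient 4: 18→30, due 17, tardiness 13
Sum = 0+0+2+13 = 15.
EDD (increasing due date): Patient 1 Patient 4 Patient 3 Patient 2.
Patient 1: 0→8, due 16, tardiness 0
Patient 4: 8→20, due 17, tardiness 3
Patient 3: 20→26, due 18, tardiness 8
Patient 2: 26→30, due 23, tardiness 7
Sum = 0+3+8+7 = 18.
FIFO 13, SPT 15, EDD 18 → minimum 13.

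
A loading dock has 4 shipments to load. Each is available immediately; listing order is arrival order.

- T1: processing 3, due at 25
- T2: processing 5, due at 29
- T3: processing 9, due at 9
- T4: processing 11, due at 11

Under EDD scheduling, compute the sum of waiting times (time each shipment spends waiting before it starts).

EDD (increasing due date): T3 T4 T1 T2.
T3: waits 0, runs 0→9
T4: waits 9, runs 9→20
T1: waits 20, runs 20→23
T2: waits 23, runs 23→28
Sum = 0+9+20+23 = 52.

52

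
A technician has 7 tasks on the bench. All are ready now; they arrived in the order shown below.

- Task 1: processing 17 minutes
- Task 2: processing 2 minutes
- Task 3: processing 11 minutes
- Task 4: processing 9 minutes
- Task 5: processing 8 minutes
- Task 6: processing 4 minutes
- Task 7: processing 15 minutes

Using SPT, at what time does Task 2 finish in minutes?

2

SPT (increasing processing time): Task 2 Task 6 Task 5 Task 4 Task 3 Task 7 Task 1.
Task 2: 0→2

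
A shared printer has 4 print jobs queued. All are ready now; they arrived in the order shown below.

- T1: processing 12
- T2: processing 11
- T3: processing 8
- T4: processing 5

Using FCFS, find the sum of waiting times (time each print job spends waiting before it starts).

FIFO (arrival order): T1 T2 T3 T4.
T1: waits 0, runs 0→12
T2: waits 12, runs 12→23
T3: waits 23, runs 23→31
T4: waits 31, runs 31→36
Sum = 0+12+23+31 = 66.

66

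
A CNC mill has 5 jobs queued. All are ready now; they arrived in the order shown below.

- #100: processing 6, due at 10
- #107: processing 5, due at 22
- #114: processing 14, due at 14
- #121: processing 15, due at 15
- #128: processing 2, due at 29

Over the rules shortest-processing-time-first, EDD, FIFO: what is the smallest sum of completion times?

SPT (increasing processing time): #128 #107 #100 #114 #121.
#128: 0→2
#107: 2→7
#100: 7→13
#114: 13→27
#121: 27→42
Sum = 2+7+13+27+42 = 91.
EDD (increasing due date): #100 #114 #121 #107 #128.
#100: 0→6
#114: 6→20
#121: 20→35
#107: 35→40
#128: 40→42
Sum = 6+20+35+40+42 = 143.
FIFO (arrival order): #100 #107 #114 #121 #128.
#100: 0→6
#107: 6→11
#114: 11→25
#121: 25→40
#128: 40→42
Sum = 6+11+25+40+42 = 124.
SPT 91, EDD 143, FIFO 124 → minimum 91.

91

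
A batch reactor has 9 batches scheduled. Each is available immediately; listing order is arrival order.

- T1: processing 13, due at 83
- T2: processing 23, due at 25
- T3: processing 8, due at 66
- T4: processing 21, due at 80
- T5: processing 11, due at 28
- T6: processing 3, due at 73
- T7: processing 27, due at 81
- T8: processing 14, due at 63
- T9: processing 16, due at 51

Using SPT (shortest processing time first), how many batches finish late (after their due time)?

4

SPT (increasing processing time): T6 T3 T5 T1 T8 T9 T4 T2 T7.
T6: 0→3, due 73, tardiness 0
T3: 3→11, due 66, tardiness 0
T5: 11→22, due 28, tardiness 0
T1: 22→35, due 83, tardiness 0
T8: 35→49, due 63, tardiness 0
T9: 49→65, due 51, tardiness 14
T4: 65→86, due 80, tardiness 6
T2: 86→109, due 25, tardiness 84
T7: 109→136, due 81, tardiness 55
Late batches: 4.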